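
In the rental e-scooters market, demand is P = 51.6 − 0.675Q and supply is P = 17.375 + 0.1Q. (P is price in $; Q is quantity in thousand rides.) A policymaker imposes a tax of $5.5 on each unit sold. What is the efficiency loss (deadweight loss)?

Competitive equilibrium: 51.6 − 0.675Q = 17.375 + 0.1Q → Q* = 44.1613, P* = 21.7911.
With the tax, the buyer price exceeds the seller price by 5.5: (51.6 − 0.675Q) − (17.375 + 0.1Q) = 5.5 → Q' = 37.0645.
ΔQ = 44.1613 − 37.0645 = 7.0968; the wedge equals the tax, 5.5.
The triangle = ½ × 7.0968 × 5.5 = $19.52 thousand.

$19.52 thousand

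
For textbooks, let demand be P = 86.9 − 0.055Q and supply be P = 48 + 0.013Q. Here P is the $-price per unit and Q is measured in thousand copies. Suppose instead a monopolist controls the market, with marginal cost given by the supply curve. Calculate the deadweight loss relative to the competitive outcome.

$2224.72 thousand

Competitive equilibrium: 86.9 − 0.055Q = 48 + 0.013Q → Q* = 572.0588, P* = 55.4368.
Marginal revenue: MR = 86.9 − 0.11Q. Set MR = MC: 86.9 − 0.11Q = 48 + 0.013Q → Q_m = 316.2602.
Price P_m = 86.9 − 0.055·316.2602 = 69.5057; MC(Q_m) = 48 + 0.013·316.2602 = 52.1114.
Competitive Q* = 572.0588, so ΔQ = 255.7986; wedge = 69.5057 − 52.1114 = 17.3943.
Welfare loss = ½ × 255.7986 × 17.3943 = $2224.72 thousand.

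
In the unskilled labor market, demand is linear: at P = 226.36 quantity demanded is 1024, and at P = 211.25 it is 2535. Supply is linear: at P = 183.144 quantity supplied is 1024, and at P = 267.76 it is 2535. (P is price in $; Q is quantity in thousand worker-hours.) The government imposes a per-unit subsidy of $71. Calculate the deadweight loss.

Demand slope = (211.25 − 226.36)/(2535 − 1024) = −0.01, so P = 236.6 − 0.01Q.
Supply slope = (267.76 − 183.144)/(2535 − 1024) = 0.056, so P = 125.8 + 0.056Q.
Competitive equilibrium: 236.6 − 0.01Q = 125.8 + 0.056Q → Q* = 1678.7879, P* = 219.8121.
The subsidy lowers effective supply by 71: P = 54.8 + 0.056Q.
New quantity: 236.6 − 0.01Q = 54.8 + 0.056Q → Q' = 2754.5455.
Overproduction ΔQ = 2754.5455 − 1678.7879 = 1075.7576; wedge = subsidy = 71.
Deadweight loss = ½ × 1075.7576 × 71 = $38189.39 thousand.

$38189.39 thousand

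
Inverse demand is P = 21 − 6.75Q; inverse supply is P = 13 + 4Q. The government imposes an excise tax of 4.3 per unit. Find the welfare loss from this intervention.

0.86

Competitive equilibrium: 21 − 6.75Q = 13 + 4Q → Q* = 0.7442, P* = 15.9767.
With the tax, the buyer price exceeds the seller price by 4.3: (21 − 6.75Q) − (13 + 4Q) = 4.3 → Q' = 0.3442.
ΔQ = 0.7442 − 0.3442 = 0.4; the wedge equals the tax, 4.3.
Deadweight loss = ½ × 0.4 × 4.3 = 0.86.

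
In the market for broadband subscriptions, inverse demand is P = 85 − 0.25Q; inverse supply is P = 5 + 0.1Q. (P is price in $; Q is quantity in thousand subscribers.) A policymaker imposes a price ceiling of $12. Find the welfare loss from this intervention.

Competitive equilibrium: 85 − 0.25Q = 5 + 0.1Q → Q* = 228.5714, P* = 27.8571.
At the ceiling P = 12, quantity supplied = (12 − 5)/0.1 = 70.
Willingness to pay at Q' = 70: 85 − 0.25·70 = 67.5.
ΔQ = 228.5714 − 70 = 158.5714; wedge = 67.5 − 12 = 55.5.
DWL = ½ × 158.5714 × 55.5 = $4400.36 thousand.

$4400.36 thousand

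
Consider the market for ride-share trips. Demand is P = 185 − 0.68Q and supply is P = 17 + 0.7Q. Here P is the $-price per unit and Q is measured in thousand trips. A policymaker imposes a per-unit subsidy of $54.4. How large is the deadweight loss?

$1072.23 thousand

Competitive equilibrium: 185 − 0.68Q = 17 + 0.7Q → Q* = 121.7391, P* = 102.2174.
The subsidy lowers effective supply by 54.4: P = 0.7Q − 37.4.
New quantity: 185 − 0.68Q = 0.7Q − 37.4 → Q' = 161.1594.
Overproduction ΔQ = 161.1594 − 121.7391 = 39.4203; wedge = subsidy = 54.4.
Welfare loss = ½ × 39.4203 × 54.4 = $1072.23 thousand.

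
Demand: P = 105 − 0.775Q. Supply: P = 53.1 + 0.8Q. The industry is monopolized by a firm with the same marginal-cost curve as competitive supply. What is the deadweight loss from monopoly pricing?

Competitive equilibrium: 105 − 0.775Q = 53.1 + 0.8Q → Q* = 32.9524, P* = 79.4619.
Marginal revenue: MR = 105 − 1.55Q. Set MR = MC: 105 − 1.55Q = 53.1 + 0.8Q → Q_m = 22.0851.
Price P_m = 105 − 0.775·22.0851 = 87.884; MC(Q_m) = 53.1 + 0.8·22.0851 = 70.7681.
Competitive Q* = 32.9524, so ΔQ = 10.8673; wedge = 87.884 − 70.7681 = 17.1159.
Welfare loss = ½ × 10.8673 × 17.1159 = 93.

93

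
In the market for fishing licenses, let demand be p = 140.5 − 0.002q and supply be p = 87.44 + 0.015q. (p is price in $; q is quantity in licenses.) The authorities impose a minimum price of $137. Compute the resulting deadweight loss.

$15981.06

Competitive equilibrium: 140.5 − 0.002q = 87.44 + 0.015q → q* = 3121.1765, p* = 134.2576.
At the floor p = 137, quantity demanded = (140.5 − 137)/0.002 = 1750.
Sellers' marginal cost at q' = 1750: 87.44 + 0.015·1750 = 113.69.
Δq = 3121.1765 − 1750 = 1371.1765; wedge = 137 − 113.69 = 23.31.
Deadweight loss = ½ × 1371.1765 × 23.31 = $15981.06.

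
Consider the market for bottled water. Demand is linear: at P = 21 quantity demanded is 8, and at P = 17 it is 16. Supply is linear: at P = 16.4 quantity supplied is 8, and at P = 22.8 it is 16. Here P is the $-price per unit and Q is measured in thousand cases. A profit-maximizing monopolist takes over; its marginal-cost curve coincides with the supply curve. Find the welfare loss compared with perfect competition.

Demand slope = (17 − 21)/(16 − 8) = −0.5, so P = 25 − 0.5Q.
Supply slope = (22.8 − 16.4)/(16 − 8) = 0.8, so P = 10 + 0.8Q.
Competitive equilibrium: 25 − 0.5Q = 10 + 0.8Q → Q* = 11.5385, P* = 19.2308.
Marginal revenue: MR = 25 − Q. Set MR = MC: 25 − Q = 10 + 0.8Q → Q_m = 8.3333.
Price P_m = 25 − 0.5·8.3333 = 20.8334; MC(Q_m) = 10 + 0.8·8.3333 = 16.6666.
Competitive Q* = 11.5385, so ΔQ = 3.2052; wedge = 20.8334 − 16.6666 = 4.1668.
DWL = ½ × 3.2052 × 4.1668 = $6.68 thousand.

$6.68 thousand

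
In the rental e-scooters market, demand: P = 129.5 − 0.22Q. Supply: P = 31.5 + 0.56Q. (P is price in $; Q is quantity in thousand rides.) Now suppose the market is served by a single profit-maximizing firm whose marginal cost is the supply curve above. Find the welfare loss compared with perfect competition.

Competitive equilibrium: 129.5 − 0.22Q = 31.5 + 0.56Q → Q* = 125.641, P* = 101.859.
Marginal revenue: MR = 129.5 − 0.44Q. Set MR = MC: 129.5 − 0.44Q = 31.5 + 0.56Q → Q_m = 98.
Price P_m = 129.5 − 0.22·98 = 107.94; MC(Q_m) = 31.5 + 0.56·98 = 86.38.
Competitive Q* = 125.641, so ΔQ = 27.641; wedge = 107.94 − 86.38 = 21.56.
DWL = ½ × 27.641 × 21.56 = $297.97 thousand.

$297.97 thousand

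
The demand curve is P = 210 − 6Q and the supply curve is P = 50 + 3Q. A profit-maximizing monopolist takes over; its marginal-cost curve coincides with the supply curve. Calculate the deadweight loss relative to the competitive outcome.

227.56

Competitive equilibrium: 210 − 6Q = 50 + 3Q → Q* = 17.77778, P* = 103.33333.
Marginal revenue: MR = 210 − 12Q. Set MR = MC: 210 − 12Q = 50 + 3Q → Q_m = 10.66667.
Price P_m = 210 − 6·10.66667 = 145.99998; MC(Q_m) = 50 + 3·10.66667 = 82.00001.
Competitive Q* = 17.77778, so ΔQ = 7.11111; wedge = 145.99998 − 82.00001 = 63.99997.
Deadweight loss = ½ × 7.11111 × 63.99997 = 227.56.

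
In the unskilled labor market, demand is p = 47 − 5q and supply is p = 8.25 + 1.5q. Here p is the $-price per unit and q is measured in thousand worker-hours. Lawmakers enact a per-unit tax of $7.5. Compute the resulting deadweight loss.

Competitive equilibrium: 47 − 5q = 8.25 + 1.5q → q* = 5.9615, p* = 17.1923.
With the tax, the buyer price exceeds the seller price by 7.5: (47 − 5q) − (8.25 + 1.5q) = 7.5 → q' = 4.8077.
Δq = 5.9615 − 4.8077 = 1.1538; the wedge equals the tax, 7.5.
Deadweight loss = ½ × 1.1538 × 7.5 = $4.33 thousand.

$4.33 thousand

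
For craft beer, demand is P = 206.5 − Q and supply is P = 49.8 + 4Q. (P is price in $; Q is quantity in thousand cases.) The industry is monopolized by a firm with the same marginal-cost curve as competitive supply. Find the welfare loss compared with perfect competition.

Competitive equilibrium: 206.5 − Q = 49.8 + 4Q → Q* = 31.34, P* = 175.16.
Marginal revenue: MR = 206.5 − 2Q. Set MR = MC: 206.5 − 2Q = 49.8 + 4Q → Q_m = 26.1167.
Price P_m = 206.5 − 1·26.1167 = 180.3833; MC(Q_m) = 49.8 + 4·26.1167 = 154.2668.
Competitive Q* = 31.34, so ΔQ = 5.2233; wedge = 180.3833 − 154.2668 = 26.1165.
The triangle = ½ × 5.2233 × 26.1165 = $68.21 thousand.

$68.21 thousand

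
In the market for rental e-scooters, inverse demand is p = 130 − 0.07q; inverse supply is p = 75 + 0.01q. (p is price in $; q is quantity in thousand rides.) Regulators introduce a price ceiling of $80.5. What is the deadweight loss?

Competitive equilibrium: 130 − 0.07q = 75 + 0.01q → q* = 687.5, p* = 81.875.
At the ceiling p = 80.5, quantity supplied = (80.5 − 75)/0.01 = 550.
Willingness to pay at q' = 550: 130 − 0.07·550 = 91.5.
Δq = 687.5 − 550 = 137.5; wedge = 91.5 − 80.5 = 11.
Welfare loss = ½ × 137.5 × 11 = $756.25 thousand.

$756.25 thousand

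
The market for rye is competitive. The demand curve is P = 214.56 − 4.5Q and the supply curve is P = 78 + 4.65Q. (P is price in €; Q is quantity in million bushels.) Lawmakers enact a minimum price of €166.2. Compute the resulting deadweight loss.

Competitive equilibrium: 214.56 − 4.5Q = 78 + 4.65Q → Q* = 14.9246, P* = 147.3993.
At the floor P = 166.2, quantity demanded = (214.56 − 166.2)/4.5 = 10.7467.
Sellers' marginal cost at Q' = 10.7467: 78 + 4.65·10.7467 = 127.9722.
ΔQ = 14.9246 − 10.7467 = 4.1779; wedge = 166.2 − 127.9722 = 38.2278.
DWL = ½ × 4.1779 × 38.2278 = €79.86 million.

€79.86 million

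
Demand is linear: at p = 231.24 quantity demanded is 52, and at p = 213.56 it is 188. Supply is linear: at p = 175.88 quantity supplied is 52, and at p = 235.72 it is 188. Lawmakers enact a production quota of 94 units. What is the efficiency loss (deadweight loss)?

Demand slope = (213.56 − 231.24)/(188 − 52) = −0.13, so p = 238 − 0.13q.
Supply slope = (235.72 − 175.88)/(188 − 52) = 0.44, so p = 153 + 0.44q.
Competitive equilibrium: 238 − 0.13q = 153 + 0.44q → q* = 149.1228, p* = 218.614.
At q = 94: demand price = 238 − 0.13·94 = 225.78; supply price = 153 + 0.44·94 = 194.36.
Δq = 149.1228 − 94 = 55.1228; wedge = 225.78 − 194.36 = 31.42.
Welfare loss = ½ × 55.1228 × 31.42 = 865.98.

865.98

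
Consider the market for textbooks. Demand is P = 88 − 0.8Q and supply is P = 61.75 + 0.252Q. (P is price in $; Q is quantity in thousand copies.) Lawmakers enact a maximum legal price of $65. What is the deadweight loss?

$76.45 thousand

Competitive equilibrium: 88 − 0.8Q = 61.75 + 0.252Q → Q* = 24.9525, P* = 68.038.
At the ceiling P = 65, quantity supplied = (65 − 61.75)/0.252 = 12.8968.
Willingness to pay at Q' = 12.8968: 88 − 0.8·12.8968 = 77.6826.
ΔQ = 24.9525 − 12.8968 = 12.0557; wedge = 77.6826 − 65 = 12.6826.
DWL = ½ × 12.0557 × 12.6826 = $76.45 thousand.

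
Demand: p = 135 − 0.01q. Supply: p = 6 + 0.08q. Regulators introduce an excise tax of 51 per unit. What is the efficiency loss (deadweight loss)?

14450

Competitive equilibrium: 135 − 0.01q = 6 + 0.08q → q* = 1433.3333, p* = 120.6667.
With the tax, the buyer price exceeds the seller price by 51: (135 − 0.01q) − (6 + 0.08q) = 51 → q' = 866.6667.
Δq = 1433.3333 − 866.6667 = 566.6666; the wedge equals the tax, 51.
Welfare loss = ½ × 566.6666 × 51 = 14450.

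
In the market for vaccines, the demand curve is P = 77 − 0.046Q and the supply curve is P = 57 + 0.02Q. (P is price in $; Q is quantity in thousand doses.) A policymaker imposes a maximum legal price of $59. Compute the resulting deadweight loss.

Competitive equilibrium: 77 − 0.046Q = 57 + 0.02Q → Q* = 303.0303, P* = 63.0606.
At the ceiling P = 59, quantity supplied = (59 − 57)/0.02 = 100.
Willingness to pay at Q' = 100: 77 − 0.046·100 = 72.4.
ΔQ = 303.0303 − 100 = 203.0303; wedge = 72.4 − 59 = 13.4.
Deadweight loss = ½ × 203.0303 × 13.4 = $1360.30 thousand.

$1360.30 thousand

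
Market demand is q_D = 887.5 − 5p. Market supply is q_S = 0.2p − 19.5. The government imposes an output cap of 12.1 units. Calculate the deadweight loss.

In inverse form: demand p = 177.5 − 0.2q, supply p = 97.5 + 5q.
Competitive equilibrium: 177.5 − 0.2q = 97.5 + 5q → q* = 15.3846, p* = 174.4231.
At q = 12.1: demand price = 177.5 − 0.2·12.1 = 175.08; supply price = 97.5 + 5·12.1 = 158.
Δq = 15.3846 − 12.1 = 3.2846; wedge = 175.08 − 158 = 17.08.
The triangle = ½ × 3.2846 × 17.08 = 28.05.

28.05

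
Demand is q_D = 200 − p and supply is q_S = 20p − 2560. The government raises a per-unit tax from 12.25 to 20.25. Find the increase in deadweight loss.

In inverse form: demand p = 200 − q, supply p = 128 + 0.05q.
Competitive equilibrium: 200 − q = 128 + 0.05q → q* = 68.5714, p* = 131.4286.
For a per-unit tax t: Δq = t/1.05, so DWL = ½·t·(t/1.05) = t²/2.1.
At t = 12.25: DWL = 71.458. At t = 20.25: DWL = 195.268.
Increase = 195.268 − 71.458 = 123.81.

123.81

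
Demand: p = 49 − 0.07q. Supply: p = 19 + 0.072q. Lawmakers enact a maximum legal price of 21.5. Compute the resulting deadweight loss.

2212.95

Competitive equilibrium: 49 − 0.07q = 19 + 0.072q → q* = 211.26761, p* = 34.21127.
At the ceiling p = 21.5, quantity supplied = (21.5 − 19)/0.072 = 34.72222.
Willingness to pay at q' = 34.72222: 49 − 0.07·34.72222 = 46.56944.
Δq = 211.26761 − 34.72222 = 176.54539; wedge = 46.56944 − 21.5 = 25.06944.
The triangle = ½ × 176.54539 × 25.06944 = 2212.95.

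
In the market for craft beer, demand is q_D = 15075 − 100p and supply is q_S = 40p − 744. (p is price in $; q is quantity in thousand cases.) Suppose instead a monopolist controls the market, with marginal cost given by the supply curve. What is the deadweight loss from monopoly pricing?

$12320.02 thousand

In inverse form: demand p = 150.75 − 0.01q, supply p = 18.6 + 0.025q.
Competitive equilibrium: 150.75 − 0.01q = 18.6 + 0.025q → q* = 3775.714286, p* = 112.992857.
Marginal revenue: MR = 150.75 − 0.02q. Set MR = MC: 150.75 − 0.02q = 18.6 + 0.025q → q_m = 2936.666667.
Price p_m = 150.75 − 0.01·2936.666667 = 121.383333; MC(q_m) = 18.6 + 0.025·2936.666667 = 92.016667.
Competitive q* = 3775.714286, so Δq = 839.047619; wedge = 121.383333 − 92.016667 = 29.366666.
Welfare loss = ½ × 839.047619 × 29.366666 = $12320.02 thousand.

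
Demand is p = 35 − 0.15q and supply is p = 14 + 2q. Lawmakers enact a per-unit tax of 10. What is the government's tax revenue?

51.16

Competitive equilibrium: 35 − 0.15q = 14 + 2q → q* = 9.7674, p* = 33.5349.
With the tax, the buyer price exceeds the seller price by 10: (35 − 0.15q) − (14 + 2q) = 10 → q' = 5.1163.
Tax revenue = 10 × 5.1163 = 51.16.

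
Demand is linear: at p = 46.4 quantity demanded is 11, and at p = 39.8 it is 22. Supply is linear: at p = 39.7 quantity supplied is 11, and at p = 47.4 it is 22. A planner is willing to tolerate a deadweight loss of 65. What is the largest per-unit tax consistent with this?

Demand slope = (39.8 − 46.4)/(22 − 11) = −0.6, so p = 53 − 0.6q.
Supply slope = (47.4 − 39.7)/(22 − 11) = 0.7, so p = 32 + 0.7q.
Competitive equilibrium: 53 − 0.6q = 32 + 0.7q → q* = 16.1538, p* = 43.3077.
A tax t gives Δq = t/1.3 and wedge t, so DWL = t²/2.6.
t²/2.6 = 65 → t² = 169 → t = 13.

13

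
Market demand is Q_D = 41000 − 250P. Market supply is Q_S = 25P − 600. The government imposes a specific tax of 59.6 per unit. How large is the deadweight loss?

In inverse form: demand P = 164 − 0.004Q, supply P = 24 + 0.04Q.
Competitive equilibrium: 164 − 0.004Q = 24 + 0.04Q → Q* = 3181.81818, P* = 151.27273.
With the tax, the buyer price exceeds the seller price by 59.6: (164 − 0.004Q) − (24 + 0.04Q) = 59.6 → Q' = 1827.27273.
ΔQ = 3181.81818 − 1827.27273 = 1354.54545; the wedge equals the tax, 59.6.
Welfare loss = ½ × 1354.54545 × 59.6 = 40365.45.

40365.45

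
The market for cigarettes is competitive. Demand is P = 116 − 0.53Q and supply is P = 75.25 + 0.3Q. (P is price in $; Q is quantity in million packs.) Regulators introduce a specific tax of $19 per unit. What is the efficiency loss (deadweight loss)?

Competitive equilibrium: 116 − 0.53Q = 75.25 + 0.3Q → Q* = 49.0964, P* = 89.9789.
With the tax, the buyer price exceeds the seller price by 19: (116 − 0.53Q) − (75.25 + 0.3Q) = 19 → Q' = 26.2048.
ΔQ = 49.0964 − 26.2048 = 22.8916; the wedge equals the tax, 19.
Deadweight loss = ½ × 22.8916 × 19 = $217.47 million.

$217.47 million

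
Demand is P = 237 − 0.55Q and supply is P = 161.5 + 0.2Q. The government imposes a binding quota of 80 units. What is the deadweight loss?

Competitive equilibrium: 237 − 0.55Q = 161.5 + 0.2Q → Q* = 100.6667, P* = 181.6333.
At Q = 80: demand price = 237 − 0.55·80 = 193; supply price = 161.5 + 0.2·80 = 177.5.
ΔQ = 100.6667 − 80 = 20.6667; wedge = 193 − 177.5 = 15.5.
DWL = ½ × 20.6667 × 15.5 = 160.17.

160.17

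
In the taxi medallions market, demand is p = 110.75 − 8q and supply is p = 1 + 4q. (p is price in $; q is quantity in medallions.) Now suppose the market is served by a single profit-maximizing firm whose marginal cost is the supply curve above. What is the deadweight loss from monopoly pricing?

$80.30

Competitive equilibrium: 110.75 − 8q = 1 + 4q → q* = 9.1458, p* = 37.5833.
Marginal revenue: MR = 110.75 − 16q. Set MR = MC: 110.75 − 16q = 1 + 4q → q_m = 5.4875.
Price p_m = 110.75 − 8·5.4875 = 66.85; MC(q_m) = 1 + 4·5.4875 = 22.95.
Competitive q* = 9.1458, so Δq = 3.6583; wedge = 66.85 − 22.95 = 43.9.
DWL = ½ × 3.6583 × 43.9 = $80.30.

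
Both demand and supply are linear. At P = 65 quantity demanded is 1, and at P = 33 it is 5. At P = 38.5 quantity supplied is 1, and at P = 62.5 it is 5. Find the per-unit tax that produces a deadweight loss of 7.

Demand slope = (33 − 65)/(5 − 1) = −8, so P = 73 − 8Q.
Supply slope = (62.5 − 38.5)/(5 − 1) = 6, so P = 32.5 + 6Q.
Competitive equilibrium: 73 − 8Q = 32.5 + 6Q → Q* = 2.8929, P* = 49.8571.
A tax t gives ΔQ = t/14 and wedge t, so DWL = t²/28.
t²/28 = 7 → t² = 196 → t = 14.

14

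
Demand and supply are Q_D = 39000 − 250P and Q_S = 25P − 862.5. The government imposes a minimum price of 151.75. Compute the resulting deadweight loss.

In inverse form: demand P = 156 − 0.004Q, supply P = 34.5 + 0.04Q.
Competitive equilibrium: 156 − 0.004Q = 34.5 + 0.04Q → Q* = 2761.3636, P* = 144.9545.
At the floor P = 151.75, quantity demanded = (156 − 151.75)/0.004 = 1062.5.
Sellers' marginal cost at Q' = 1062.5: 34.5 + 0.04·1062.5 = 77.
ΔQ = 2761.3636 − 1062.5 = 1698.8636; wedge = 151.75 − 77 = 74.75.
The triangle = ½ × 1698.8636 × 74.75 = 63495.03.

63495.03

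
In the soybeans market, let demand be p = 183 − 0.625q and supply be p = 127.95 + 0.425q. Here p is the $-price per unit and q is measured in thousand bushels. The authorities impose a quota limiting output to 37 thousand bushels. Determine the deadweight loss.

Competitive equilibrium: 183 − 0.625q = 127.95 + 0.425q → q* = 52.4286, p* = 150.2321.
At q = 37: demand price = 183 − 0.625·37 = 159.875; supply price = 127.95 + 0.425·37 = 143.675.
Δq = 52.4286 − 37 = 15.4286; wedge = 159.875 − 143.675 = 16.2.
Deadweight loss = ½ × 15.4286 × 16.2 = $124.97 thousand.

$124.97 thousand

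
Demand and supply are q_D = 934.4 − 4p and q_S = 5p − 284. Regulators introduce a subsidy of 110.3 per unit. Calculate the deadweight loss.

In inverse form: demand p = 233.6 − 0.25q, supply p = 56.8 + 0.2q.
Competitive equilibrium: 233.6 − 0.25q = 56.8 + 0.2q → q* = 392.8889, p* = 135.3778.
The subsidy lowers effective supply by 110.3: p = 0.2q − 53.5.
New quantity: 233.6 − 0.25q = 0.2q − 53.5 → q' = 638.
Overproduction Δq = 638 − 392.8889 = 245.1111; wedge = subsidy = 110.3.
Deadweight loss = ½ × 245.1111 × 110.3 = 13517.88.

13517.88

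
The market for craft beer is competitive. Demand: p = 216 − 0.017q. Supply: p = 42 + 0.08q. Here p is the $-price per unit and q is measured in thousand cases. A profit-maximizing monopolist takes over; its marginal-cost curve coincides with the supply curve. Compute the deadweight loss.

$3470.44 thousand

Competitive equilibrium: 216 − 0.017q = 42 + 0.08q → q* = 1793.81443, p* = 185.50515.
Marginal revenue: MR = 216 − 0.034q. Set MR = MC: 216 − 0.034q = 42 + 0.08q → q_m = 1526.31579.
Price p_m = 216 − 0.017·1526.31579 = 190.05263; MC(q_m) = 42 + 0.08·1526.31579 = 164.10526.
Competitive q* = 1793.81443, so Δq = 267.49864; wedge = 190.05263 − 164.10526 = 25.94737.
Deadweight loss = ½ × 267.49864 × 25.94737 = $3470.44 thousand.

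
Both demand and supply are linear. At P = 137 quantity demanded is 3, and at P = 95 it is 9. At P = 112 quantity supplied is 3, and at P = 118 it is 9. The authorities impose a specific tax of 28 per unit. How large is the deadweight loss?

49

Demand slope = (95 − 137)/(9 − 3) = −7, so P = 158 − 7Q.
Supply slope = (118 − 112)/(9 − 3) = 1, so P = 109 + Q.
Competitive equilibrium: 158 − 7Q = 109 + Q → Q* = 6.125, P* = 115.125.
With the tax, the buyer price exceeds the seller price by 28: (158 − 7Q) − (109 + Q) = 28 → Q' = 2.625.
ΔQ = 6.125 − 2.625 = 3.5; the wedge equals the tax, 28.
The triangle = ½ × 3.5 × 28 = 49.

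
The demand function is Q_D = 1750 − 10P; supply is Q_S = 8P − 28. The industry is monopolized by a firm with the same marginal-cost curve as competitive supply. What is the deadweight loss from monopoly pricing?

6187.98

In inverse form: demand P = 175 − 0.1Q, supply P = 3.5 + 0.125Q.
Competitive equilibrium: 175 − 0.1Q = 3.5 + 0.125Q → Q* = 762.22222, P* = 98.77778.
Marginal revenue: MR = 175 − 0.2Q. Set MR = MC: 175 − 0.2Q = 3.5 + 0.125Q → Q_m = 527.69231.
Price P_m = 175 − 0.1·527.69231 = 122.23077; MC(Q_m) = 3.5 + 0.125·527.69231 = 69.46154.
Competitive Q* = 762.22222, so ΔQ = 234.52991; wedge = 122.23077 − 69.46154 = 52.76923.
Deadweight loss = ½ × 234.52991 × 52.76923 = 6187.98.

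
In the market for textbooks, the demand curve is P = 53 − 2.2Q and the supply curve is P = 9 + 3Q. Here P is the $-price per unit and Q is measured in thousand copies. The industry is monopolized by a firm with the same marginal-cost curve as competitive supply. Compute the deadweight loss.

$16.45 thousand

Competitive equilibrium: 53 − 2.2Q = 9 + 3Q → Q* = 8.4615, P* = 34.3846.
Marginal revenue: MR = 53 − 4.4Q. Set MR = MC: 53 − 4.4Q = 9 + 3Q → Q_m = 5.9459.
Price P_m = 53 − 2.2·5.9459 = 39.919; MC(Q_m) = 9 + 3·5.9459 = 26.8377.
Competitive Q* = 8.4615, so ΔQ = 2.5156; wedge = 39.919 − 26.8377 = 13.0813.
DWL = ½ × 2.5156 × 13.0813 = $16.45 thousand.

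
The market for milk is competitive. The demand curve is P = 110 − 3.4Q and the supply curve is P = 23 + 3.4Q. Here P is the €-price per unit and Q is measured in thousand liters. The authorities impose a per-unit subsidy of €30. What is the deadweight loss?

Competitive equilibrium: 110 − 3.4Q = 23 + 3.4Q → Q* = 12.7941, P* = 66.5.
The subsidy lowers effective supply by 30: P = 3.4Q − 7.
New quantity: 110 − 3.4Q = 3.4Q − 7 → Q' = 17.2059.
Overproduction ΔQ = 17.2059 − 12.7941 = 4.4118; wedge = subsidy = 30.
The triangle = ½ × 4.4118 × 30 = €66.18 thousand.

€66.18 thousand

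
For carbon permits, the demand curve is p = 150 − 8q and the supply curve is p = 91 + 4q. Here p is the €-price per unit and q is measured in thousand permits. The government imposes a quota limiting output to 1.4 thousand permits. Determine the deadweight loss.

€74.20 thousand

Competitive equilibrium: 150 − 8q = 91 + 4q → q* = 4.9167, p* = 110.6667.
At q = 1.4: demand price = 150 − 8·1.4 = 138.8; supply price = 91 + 4·1.4 = 96.6.
Δq = 4.9167 − 1.4 = 3.5167; wedge = 138.8 − 96.6 = 42.2.
The triangle = ½ × 3.5167 × 42.2 = €74.20 thousand.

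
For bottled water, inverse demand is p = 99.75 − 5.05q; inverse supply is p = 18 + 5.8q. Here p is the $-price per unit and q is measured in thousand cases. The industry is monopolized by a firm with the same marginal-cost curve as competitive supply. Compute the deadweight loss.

$31.07 thousand

Competitive equilibrium: 99.75 − 5.05q = 18 + 5.8q → q* = 7.5346, p* = 61.7005.
Marginal revenue: MR = 99.75 − 10.1q. Set MR = MC: 99.75 − 10.1q = 18 + 5.8q → q_m = 5.1415.
Price p_m = 99.75 − 5.05·5.1415 = 73.7854; MC(q_m) = 18 + 5.8·5.1415 = 47.8207.
Competitive q* = 7.5346, so Δq = 2.3931; wedge = 73.7854 − 47.8207 = 25.9647.
The triangle = ½ × 2.3931 × 25.9647 = $31.07 thousand.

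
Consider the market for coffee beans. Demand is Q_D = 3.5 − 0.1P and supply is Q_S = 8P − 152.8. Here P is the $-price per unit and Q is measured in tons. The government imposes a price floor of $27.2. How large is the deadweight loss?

In inverse form: demand P = 35 − 10Q, supply P = 19.1 + 0.125Q.
Competitive equilibrium: 35 − 10Q = 19.1 + 0.125Q → Q* = 1.5704, P* = 19.2963.
At the floor P = 27.2, quantity demanded = (35 − 27.2)/10 = 0.78.
Sellers' marginal cost at Q' = 0.78: 19.1 + 0.125·0.78 = 19.1975.
ΔQ = 1.5704 − 0.78 = 0.7904; wedge = 27.2 − 19.1975 = 8.0025.
Deadweight loss = ½ × 0.7904 × 8.0025 = $3.16.

$3.16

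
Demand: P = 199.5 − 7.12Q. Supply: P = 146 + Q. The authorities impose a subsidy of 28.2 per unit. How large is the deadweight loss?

Competitive equilibrium: 199.5 − 7.12Q = 146 + Q → Q* = 6.5887, P* = 152.5887.
The subsidy lowers effective supply by 28.2: P = 117.8 + Q.
New quantity: 199.5 − 7.12Q = 117.8 + Q → Q' = 10.0616.
Overproduction ΔQ = 10.0616 − 6.5887 = 3.4729; wedge = subsidy = 28.2.
DWL = ½ × 3.4729 × 28.2 = 48.97.

48.97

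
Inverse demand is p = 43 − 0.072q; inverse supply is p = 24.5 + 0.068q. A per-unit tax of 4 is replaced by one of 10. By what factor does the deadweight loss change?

Competitive equilibrium: 43 − 0.072q = 24.5 + 0.068q → q* = 132.1429, p* = 33.4857.
For a per-unit tax t: Δq = t/0.14, so DWL = ½·t·(t/0.14) = t²/0.28.
At t = 4: DWL = 57.143. At t = 10: DWL = 357.143.
Ratio = (10/4)² = 6.25.

6.25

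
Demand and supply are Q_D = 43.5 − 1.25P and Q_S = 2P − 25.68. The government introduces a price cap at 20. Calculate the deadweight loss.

4.30

In inverse form: demand P = 34.8 − 0.8Q, supply P = 12.84 + 0.5Q.
Competitive equilibrium: 34.8 − 0.8Q = 12.84 + 0.5Q → Q* = 16.8923, P* = 21.2862.
At the ceiling P = 20, quantity supplied = (20 − 12.84)/0.5 = 14.32.
Willingness to pay at Q' = 14.32: 34.8 − 0.8·14.32 = 23.344.
ΔQ = 16.8923 − 14.32 = 2.5723; wedge = 23.344 − 20 = 3.344.
DWL = ½ × 2.5723 × 3.344 = 4.30.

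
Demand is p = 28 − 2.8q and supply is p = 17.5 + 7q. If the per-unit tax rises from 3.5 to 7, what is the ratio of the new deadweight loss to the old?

4

Competitive equilibrium: 28 − 2.8q = 17.5 + 7q → q* = 1.0714, p* = 25.
For a per-unit tax t: Δq = t/9.8, so DWL = ½·t·(t/9.8) = t²/19.6.
At t = 3.5: DWL = 0.625. At t = 7: DWL = 2.5.
Ratio = (7/3.5)² = 4.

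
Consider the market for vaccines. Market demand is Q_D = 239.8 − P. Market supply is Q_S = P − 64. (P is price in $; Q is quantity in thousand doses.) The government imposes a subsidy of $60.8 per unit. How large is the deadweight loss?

In inverse form: demand P = 239.8 − Q, supply P = 64 + Q.
Competitive equilibrium: 239.8 − Q = 64 + Q → Q* = 87.9, P* = 151.9.
The subsidy lowers effective supply by 60.8: P = 3.2 + Q.
New quantity: 239.8 − Q = 3.2 + Q → Q' = 118.3.
Overproduction ΔQ = 118.3 − 87.9 = 30.4; wedge = subsidy = 60.8.
Welfare loss = ½ × 30.4 × 60.8 = $924.16 thousand.

$924.16 thousand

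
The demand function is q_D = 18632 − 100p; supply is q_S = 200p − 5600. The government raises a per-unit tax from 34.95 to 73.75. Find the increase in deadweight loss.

140585.33

In inverse form: demand p = 186.32 − 0.01q, supply p = 28 + 0.005q.
Competitive equilibrium: 186.32 − 0.01q = 28 + 0.005q → q* = 10554.6667, p* = 80.7733.
For a per-unit tax t: Δq = t/0.015, so DWL = ½·t·(t/0.015) = t²/0.03.
At t = 34.95: DWL = 40716.75. At t = 73.75: DWL = 181302.083.
Increase = 181302.083 − 40716.75 = 140585.33.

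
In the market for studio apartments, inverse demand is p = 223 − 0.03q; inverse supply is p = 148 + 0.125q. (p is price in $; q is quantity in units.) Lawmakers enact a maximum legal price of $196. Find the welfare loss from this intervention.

Competitive equilibrium: 223 − 0.03q = 148 + 0.125q → q* = 483.871, p* = 208.4839.
At the ceiling p = 196, quantity supplied = (196 − 148)/0.125 = 384.
Willingness to pay at q' = 384: 223 − 0.03·384 = 211.48.
Δq = 483.871 − 384 = 99.871; wedge = 211.48 − 196 = 15.48.
DWL = ½ × 99.871 × 15.48 = $773.

$773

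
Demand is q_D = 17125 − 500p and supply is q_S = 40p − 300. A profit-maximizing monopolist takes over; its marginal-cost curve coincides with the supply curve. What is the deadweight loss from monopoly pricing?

63.03

In inverse form: demand p = 34.25 − 0.002q, supply p = 7.5 + 0.025q.
Competitive equilibrium: 34.25 − 0.002q = 7.5 + 0.025q → q* = 990.7407, p* = 32.2685.
Marginal revenue: MR = 34.25 − 0.004q. Set MR = MC: 34.25 − 0.004q = 7.5 + 0.025q → q_m = 922.4138.
Price p_m = 34.25 − 0.002·922.4138 = 32.4052; MC(q_m) = 7.5 + 0.025·922.4138 = 30.5603.
Competitive q* = 990.7407, so Δq = 68.3269; wedge = 32.4052 − 30.5603 = 1.8449.
Deadweight loss = ½ × 68.3269 × 1.8449 = 63.03.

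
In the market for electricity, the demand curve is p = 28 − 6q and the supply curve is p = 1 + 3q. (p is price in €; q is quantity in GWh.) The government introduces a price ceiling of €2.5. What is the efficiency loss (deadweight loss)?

€28.125

Competitive equilibrium: 28 − 6q = 1 + 3q → q* = 3, p* = 10.
At the ceiling p = 2.5, quantity supplied = (2.5 − 1)/3 = 0.5.
Willingness to pay at q' = 0.5: 28 − 6·0.5 = 25.
Δq = 3 − 0.5 = 2.5; wedge = 25 − 2.5 = 22.5.
Deadweight loss = ½ × 2.5 × 22.5 = €28.125.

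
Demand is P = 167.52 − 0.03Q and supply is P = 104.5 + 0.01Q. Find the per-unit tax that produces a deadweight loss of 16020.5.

35.8

Competitive equilibrium: 167.52 − 0.03Q = 104.5 + 0.01Q → Q* = 1575.5, P* = 120.255.
A tax t gives ΔQ = t/0.04 and wedge t, so DWL = t²/0.08.
t²/0.08 = 16020.5 → t² = 1281.64 → t = 35.8.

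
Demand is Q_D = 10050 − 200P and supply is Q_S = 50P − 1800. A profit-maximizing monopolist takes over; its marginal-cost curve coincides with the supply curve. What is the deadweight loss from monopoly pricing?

In inverse form: demand P = 50.25 − 0.005Q, supply P = 36 + 0.02Q.
Competitive equilibrium: 50.25 − 0.005Q = 36 + 0.02Q → Q* = 570, P* = 47.4.
Marginal revenue: MR = 50.25 − 0.01Q. Set MR = MC: 50.25 − 0.01Q = 36 + 0.02Q → Q_m = 475.
Price P_m = 50.25 − 0.005·475 = 47.875; MC(Q_m) = 36 + 0.02·475 = 45.5.
Competitive Q* = 570, so ΔQ = 95; wedge = 47.875 − 45.5 = 2.375.
The triangle = ½ × 95 × 2.375 = 112.81.

112.81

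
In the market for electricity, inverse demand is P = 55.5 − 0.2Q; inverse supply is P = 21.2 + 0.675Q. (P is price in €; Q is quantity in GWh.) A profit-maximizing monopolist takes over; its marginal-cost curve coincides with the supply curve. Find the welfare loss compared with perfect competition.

Competitive equilibrium: 55.5 − 0.2Q = 21.2 + 0.675Q → Q* = 39.2, P* = 47.66.
Marginal revenue: MR = 55.5 − 0.4Q. Set MR = MC: 55.5 − 0.4Q = 21.2 + 0.675Q → Q_m = 31.907.
Price P_m = 55.5 − 0.2·31.907 = 49.1186; MC(Q_m) = 21.2 + 0.675·31.907 = 42.7372.
Competitive Q* = 39.2, so ΔQ = 7.293; wedge = 49.1186 − 42.7372 = 6.3814.
The triangle = ½ × 7.293 × 6.3814 = €23.27.

€23.27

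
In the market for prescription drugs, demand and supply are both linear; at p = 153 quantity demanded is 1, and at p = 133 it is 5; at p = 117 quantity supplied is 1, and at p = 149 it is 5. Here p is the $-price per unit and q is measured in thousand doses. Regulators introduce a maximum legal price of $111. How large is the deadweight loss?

$80.50 thousand

Demand slope = (133 − 153)/(5 − 1) = −5, so p = 158 − 5q.
Supply slope = (149 − 117)/(5 − 1) = 8, so p = 109 + 8q.
Competitive equilibrium: 158 − 5q = 109 + 8q → q* = 3.7692, p* = 139.1538.
At the ceiling p = 111, quantity supplied = (111 − 109)/8 = 0.25.
Willingness to pay at q' = 0.25: 158 − 5·0.25 = 156.75.
Δq = 3.7692 − 0.25 = 3.5192; wedge = 156.75 − 111 = 45.75.
DWL = ½ × 3.5192 × 45.75 = $80.50 thousand.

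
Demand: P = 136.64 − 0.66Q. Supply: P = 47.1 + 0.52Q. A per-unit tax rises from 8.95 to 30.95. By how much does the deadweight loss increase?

371.95

Competitive equilibrium: 136.64 − 0.66Q = 47.1 + 0.52Q → Q* = 75.8814, P* = 86.5583.
For a per-unit tax t: ΔQ = t/1.18, so DWL = ½·t·(t/1.18) = t²/2.36.
At t = 8.95: DWL = 33.942. At t = 30.95: DWL = 405.891.
Increase = 405.891 − 33.942 = 371.95.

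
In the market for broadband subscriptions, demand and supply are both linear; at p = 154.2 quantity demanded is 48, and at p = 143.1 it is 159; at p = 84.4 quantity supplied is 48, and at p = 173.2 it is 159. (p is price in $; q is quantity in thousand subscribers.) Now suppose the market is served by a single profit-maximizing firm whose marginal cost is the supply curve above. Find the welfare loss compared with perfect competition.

$70.94 thousand

Demand slope = (143.1 − 154.2)/(159 − 48) = −0.1, so p = 159 − 0.1q.
Supply slope = (173.2 − 84.4)/(159 − 48) = 0.8, so p = 46 + 0.8q.
Competitive equilibrium: 159 − 0.1q = 46 + 0.8q → q* = 125.5556, p* = 146.4444.
Marginal revenue: MR = 159 − 0.2q. Set MR = MC: 159 − 0.2q = 46 + 0.8q → q_m = 113.
Price p_m = 159 − 0.1·113 = 147.7; MC(q_m) = 46 + 0.8·113 = 136.4.
Competitive q* = 125.5556, so Δq = 12.5556; wedge = 147.7 − 136.4 = 11.3.
The triangle = ½ × 12.5556 × 11.3 = $70.94 thousand.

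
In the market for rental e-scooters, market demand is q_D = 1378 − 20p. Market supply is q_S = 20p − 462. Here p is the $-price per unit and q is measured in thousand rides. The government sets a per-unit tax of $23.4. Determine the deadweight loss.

In inverse form: demand p = 68.9 − 0.05q, supply p = 23.1 + 0.05q.
Competitive equilibrium: 68.9 − 0.05q = 23.1 + 0.05q → q* = 458, p* = 46.
With the tax, the buyer price exceeds the seller price by 23.4: (68.9 − 0.05q) − (23.1 + 0.05q) = 23.4 → q' = 224.
Δq = 458 − 224 = 234; the wedge equals the tax, 23.4.
DWL = ½ × 234 × 23.4 = $2737.80 thousand.

$2737.80 thousand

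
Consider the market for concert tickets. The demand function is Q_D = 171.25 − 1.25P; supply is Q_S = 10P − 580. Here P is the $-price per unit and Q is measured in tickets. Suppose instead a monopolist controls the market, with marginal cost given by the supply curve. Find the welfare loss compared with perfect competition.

$767.83

In inverse form: demand P = 137 − 0.8Q, supply P = 58 + 0.1Q.
Competitive equilibrium: 137 − 0.8Q = 58 + 0.1Q → Q* = 87.7778, P* = 66.7778.
Marginal revenue: MR = 137 − 1.6Q. Set MR = MC: 137 − 1.6Q = 58 + 0.1Q → Q_m = 46.4706.
Price P_m = 137 − 0.8·46.4706 = 99.8235; MC(Q_m) = 58 + 0.1·46.4706 = 62.6471.
Competitive Q* = 87.7778, so ΔQ = 41.3072; wedge = 99.8235 − 62.6471 = 37.1764.
Welfare loss = ½ × 41.3072 × 37.1764 = $767.83.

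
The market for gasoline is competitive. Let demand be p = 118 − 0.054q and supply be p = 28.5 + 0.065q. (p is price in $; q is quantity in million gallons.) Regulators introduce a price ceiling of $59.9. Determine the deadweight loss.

Competitive equilibrium: 118 − 0.054q = 28.5 + 0.065q → q* = 752.10084, p* = 77.38655.
At the ceiling p = 59.9, quantity supplied = (59.9 − 28.5)/0.065 = 483.07692.
Willingness to pay at q' = 483.07692: 118 − 0.054·483.07692 = 91.91385.
Δq = 752.10084 − 483.07692 = 269.02392; wedge = 91.91385 − 59.9 = 32.01385.
Welfare loss = ½ × 269.02392 × 32.01385 = $4306.25 million.

$4306.25 million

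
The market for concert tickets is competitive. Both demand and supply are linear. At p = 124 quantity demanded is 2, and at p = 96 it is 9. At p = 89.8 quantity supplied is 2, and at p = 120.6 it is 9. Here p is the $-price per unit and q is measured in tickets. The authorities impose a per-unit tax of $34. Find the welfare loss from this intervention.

Demand slope = (96 − 124)/(9 − 2) = −4, so p = 132 − 4q.
Supply slope = (120.6 − 89.8)/(9 − 2) = 4.4, so p = 81 + 4.4q.
Competitive equilibrium: 132 − 4q = 81 + 4.4q → q* = 6.0714, p* = 107.7143.
With the tax, the buyer price exceeds the seller price by 34: (132 − 4q) − (81 + 4.4q) = 34 → q' = 2.0238.
Δq = 6.0714 − 2.0238 = 4.0476; the wedge equals the tax, 34.
Deadweight loss = ½ × 4.0476 × 34 = $68.81.

$68.81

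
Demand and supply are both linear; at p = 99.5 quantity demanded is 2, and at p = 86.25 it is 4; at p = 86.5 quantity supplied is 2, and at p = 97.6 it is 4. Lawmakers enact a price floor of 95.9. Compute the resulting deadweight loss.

1.67

Demand slope = (86.25 − 99.5)/(4 − 2) = −6.625, so p = 112.75 − 6.625q.
Supply slope = (97.6 − 86.5)/(4 − 2) = 5.55, so p = 75.4 + 5.55q.
Competitive equilibrium: 112.75 − 6.625q = 75.4 + 5.55q → q* = 3.0678, p* = 92.4261.
At the floor p = 95.9, quantity demanded = (112.75 − 95.9)/6.625 = 2.5434.
Sellers' marginal cost at q' = 2.5434: 75.4 + 5.55·2.5434 = 89.5159.
Δq = 3.0678 − 2.5434 = 0.5244; wedge = 95.9 − 89.5159 = 6.3841.
The triangle = ½ × 0.5244 × 6.3841 = 1.67.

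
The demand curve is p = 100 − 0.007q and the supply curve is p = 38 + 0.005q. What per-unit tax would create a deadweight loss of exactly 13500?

18

Competitive equilibrium: 100 − 0.007q = 38 + 0.005q → q* = 5166.6667, p* = 63.8333.
A tax t gives Δq = t/0.012 and wedge t, so DWL = t²/0.024.
t²/0.024 = 13500 → t² = 324 → t = 18.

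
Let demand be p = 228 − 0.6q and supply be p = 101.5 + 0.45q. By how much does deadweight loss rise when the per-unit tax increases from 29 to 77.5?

Competitive equilibrium: 228 − 0.6q = 101.5 + 0.45q → q* = 120.4762, p* = 155.7143.
For a per-unit tax t: Δq = t/1.05, so DWL = ½·t·(t/1.05) = t²/2.1.
At t = 29: DWL = 400.476. At t = 77.5: DWL = 2860.119.
Increase = 2860.119 − 400.476 = 2459.64.

2459.64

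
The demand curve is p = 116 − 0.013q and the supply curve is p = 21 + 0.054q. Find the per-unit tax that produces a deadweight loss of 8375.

33.5

Competitive equilibrium: 116 − 0.013q = 21 + 0.054q → q* = 1417.9104, p* = 97.5672.
A tax t gives Δq = t/0.067 and wedge t, so DWL = t²/0.134.
t²/0.134 = 8375 → t² = 1122.25 → t = 33.5.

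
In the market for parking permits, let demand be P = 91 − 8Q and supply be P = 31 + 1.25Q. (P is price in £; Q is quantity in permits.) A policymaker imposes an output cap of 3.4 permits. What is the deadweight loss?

£44.06

Competitive equilibrium: 91 − 8Q = 31 + 1.25Q → Q* = 6.4865, P* = 39.1081.
At Q = 3.4: demand price = 91 − 8·3.4 = 63.8; supply price = 31 + 1.25·3.4 = 35.25.
ΔQ = 6.4865 − 3.4 = 3.0865; wedge = 63.8 − 35.25 = 28.55.
DWL = ½ × 3.0865 × 28.55 = £44.06.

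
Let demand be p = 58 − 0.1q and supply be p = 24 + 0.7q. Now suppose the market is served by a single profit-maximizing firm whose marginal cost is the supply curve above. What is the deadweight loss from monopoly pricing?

Competitive equilibrium: 58 − 0.1q = 24 + 0.7q → q* = 42.5, p* = 53.75.
Marginal revenue: MR = 58 − 0.2q. Set MR = MC: 58 − 0.2q = 24 + 0.7q → q_m = 37.7778.
Price p_m = 58 − 0.1·37.7778 = 54.2222; MC(q_m) = 24 + 0.7·37.7778 = 50.4445.
Competitive q* = 42.5, so Δq = 4.7222; wedge = 54.2222 − 50.4445 = 3.7777.
Deadweight loss = ½ × 4.7222 × 3.7777 = 8.92.

8.92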